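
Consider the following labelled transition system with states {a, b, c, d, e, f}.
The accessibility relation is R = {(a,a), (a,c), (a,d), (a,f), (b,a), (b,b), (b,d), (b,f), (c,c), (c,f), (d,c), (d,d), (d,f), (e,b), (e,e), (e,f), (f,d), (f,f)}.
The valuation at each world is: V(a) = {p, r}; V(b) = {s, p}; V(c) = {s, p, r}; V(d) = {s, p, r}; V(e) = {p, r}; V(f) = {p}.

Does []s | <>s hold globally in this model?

Yes

Let φ = []s | <>s. Evaluate φ at each world:
  a (successors {a, c, d, f}): φ is true.
  b (successors {a, b, d, f}): φ is true.
  c (successors {c, f}): φ is true.
  d (successors {c, d, f}): φ is true.
  e (successors {b, e, f}): φ is true.
  f (successors {d, f}): φ is true.
For instance, at c:
  At c: []s is false, <>s is true, so []s | <>s is true.
    At c: []s requires s at every successor {c, f}.
      s fails at f, so []s is false at c.
    At c: <>s requires s at some successor in {c, f}.
      s holds at c, so <>s is true at c.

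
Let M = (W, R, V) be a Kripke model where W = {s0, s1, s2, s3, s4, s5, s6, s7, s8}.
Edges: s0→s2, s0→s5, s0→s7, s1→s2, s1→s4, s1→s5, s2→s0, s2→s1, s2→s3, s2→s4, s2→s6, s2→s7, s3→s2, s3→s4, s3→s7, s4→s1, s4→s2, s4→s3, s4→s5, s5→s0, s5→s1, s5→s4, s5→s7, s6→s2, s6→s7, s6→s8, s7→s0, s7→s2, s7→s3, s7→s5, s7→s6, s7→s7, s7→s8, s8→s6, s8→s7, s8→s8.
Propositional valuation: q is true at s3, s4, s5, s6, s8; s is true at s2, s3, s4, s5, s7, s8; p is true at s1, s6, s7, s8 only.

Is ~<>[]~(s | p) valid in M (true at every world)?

Recall that []ψ holds at a world iff ψ holds at every accessible world, and <>ψ holds iff ψ holds at some accessible world.
Let φ = ~<>[]~(s | p). Evaluate φ at each world:
  s0 (successors {s2, s5, s7}): φ is true.
  s1 (successors {s2, s4, s5}): φ is true.
  s2 (successors {s0, s1, s3, s4, s6, s7}): φ is true.
  s3 (successors {s2, s4, s7}): φ is true.
  s4 (successors {s1, s2, s3, s5}): φ is true.
  s5 (successors {s0, s1, s4, s7}): φ is true.
  s6 (successors {s2, s7, s8}): φ is true.
  s7 (successors {s0, s2, s3, s5, s6, s7, s8}): φ is true.
  s8 (successors {s6, s7, s8}): φ is true.
For instance, at s2:
  At s2: <>[]~(s | p) is false, so ~<>[]~(s | p) is true.
    At s2: <>[]~(s | p) requires []~(s | p) at some successor in {s0, s1, s3, s4, s6, s7}.
      At s0: []~(s | p) is false.
      At s1: []~(s | p) is false.
      At s3: []~(s | p) is false.
      At s4: []~(s | p) is false.
      At s6: []~(s | p) is false.
      At s7: []~(s | p) is false.
    So <>[]~(s | p) is false at s2.

Yes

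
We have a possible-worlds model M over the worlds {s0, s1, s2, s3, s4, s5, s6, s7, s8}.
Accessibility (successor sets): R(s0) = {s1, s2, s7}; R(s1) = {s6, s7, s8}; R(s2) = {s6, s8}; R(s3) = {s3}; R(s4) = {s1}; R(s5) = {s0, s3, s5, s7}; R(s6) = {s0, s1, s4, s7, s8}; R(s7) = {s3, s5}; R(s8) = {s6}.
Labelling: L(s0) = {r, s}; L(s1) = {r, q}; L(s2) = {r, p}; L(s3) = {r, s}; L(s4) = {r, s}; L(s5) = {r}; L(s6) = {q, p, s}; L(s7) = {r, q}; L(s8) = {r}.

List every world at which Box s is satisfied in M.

Let φ = Box s. Evaluate φ at each world:
  s0 (successors {s1, s2, s7}): φ is false.
  s1 (successors {s6, s7, s8}): φ is false.
  s2 (successors {s6, s8}): φ is false.
  s3 (successors {s3}): φ is true.
  s4 (successors {s1}): φ is false.
  s5 (successors {s0, s3, s5, s7}): φ is false.
  s6 (successors {s0, s1, s4, s7, s8}): φ is false.
  s7 (successors {s3, s5}): φ is false.
  s8 (successors {s6}): φ is true.
For instance, at s6:
  At s6: Box s requires s at every successor {s0, s1, s4, s7, s8}.
    s fails at s1, so Box s is false at s6.
Satisfying worlds: {s3, s8}

s3, s8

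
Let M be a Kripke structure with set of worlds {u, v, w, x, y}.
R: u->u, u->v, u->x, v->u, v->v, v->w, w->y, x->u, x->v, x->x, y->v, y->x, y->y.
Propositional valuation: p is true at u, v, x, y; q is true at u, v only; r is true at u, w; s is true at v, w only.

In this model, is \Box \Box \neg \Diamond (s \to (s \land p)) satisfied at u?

No

At u: \Box \Box \neg \Diamond (s \to (s \land p)) requires \Box \neg \Diamond (s \to (s \land p)) at every successor {u, v, x}.
  \Box \neg \Diamond (s \to (s \land p)) fails at u, so \Box \Box \neg \Diamond (s \to (s \land p)) is false at u.
    At u: \Box \neg \Diamond (s \to (s \land p)) requires \neg \Diamond (s \to (s \land p)) at every successor {u, v, x}.
      \neg \Diamond (s \to (s \land p)) fails at u, so \Box \neg \Diamond (s \to (s \land p)) is false at u.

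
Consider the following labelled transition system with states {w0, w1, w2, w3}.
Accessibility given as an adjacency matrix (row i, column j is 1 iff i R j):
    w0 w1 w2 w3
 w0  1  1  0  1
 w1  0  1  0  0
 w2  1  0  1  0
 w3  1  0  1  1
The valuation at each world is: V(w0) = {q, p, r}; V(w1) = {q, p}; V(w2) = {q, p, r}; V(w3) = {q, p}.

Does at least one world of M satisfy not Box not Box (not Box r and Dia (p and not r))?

Recall that Box ψ holds at a world iff ψ holds at every accessible world, and Dia ψ holds iff ψ holds at some accessible world.
Let φ = not Box not Box (not Box r and Dia (p and not r)). Evaluate φ at each world:
  w0 (successors {w0, w1, w3}): φ is true.
  w1 (successors {w1}): φ is true.
  w2 (successors {w0, w2}): φ is true.
  w3 (successors {w0, w2, w3}): φ is true.
Detail at w0 (witness):
  At w0: Box not Box (not Box r and Dia (p and not r)) is false, so not Box not Box (not Box r and Dia (p and not r)) is true.
    At w0: Box not Box (not Box r and Dia (p and not r)) requires not Box (not Box r and Dia (p and not r)) at every successor {w0, w1, w3}.
      not Box (not Box r and Dia (p and not r)) fails at w0, so Box not Box (not Box r and Dia (p and not r)) is false at w0.

Yes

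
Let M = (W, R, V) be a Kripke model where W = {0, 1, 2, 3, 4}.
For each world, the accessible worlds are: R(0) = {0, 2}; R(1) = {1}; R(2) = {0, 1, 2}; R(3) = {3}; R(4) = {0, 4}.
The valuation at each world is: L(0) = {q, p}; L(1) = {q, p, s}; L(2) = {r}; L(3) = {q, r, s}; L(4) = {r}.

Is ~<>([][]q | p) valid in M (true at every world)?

No

Let φ = ~<>([][]q | p). Evaluate φ at each world:
  0 (successors {0, 2}): φ is false.
  1 (successors {1}): φ is false.
  2 (successors {0, 1, 2}): φ is false.
  3 (successors {3}): φ is false.
  4 (successors {0, 4}): φ is false.
Detail at 0 (counterexample):
  At 0: <>([][]q | p) is true, so ~<>([][]q | p) is false.
    At 0: <>([][]q | p) requires [][]q | p at some successor in {0, 2}.
      [][]q | p holds at 0, so <>([][]q | p) is true at 0.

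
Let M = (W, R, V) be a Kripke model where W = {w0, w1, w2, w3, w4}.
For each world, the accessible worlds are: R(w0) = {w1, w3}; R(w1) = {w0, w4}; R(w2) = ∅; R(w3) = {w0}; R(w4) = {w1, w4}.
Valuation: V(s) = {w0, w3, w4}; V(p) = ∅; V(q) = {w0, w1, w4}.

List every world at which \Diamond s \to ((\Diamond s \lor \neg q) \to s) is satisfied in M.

w0, w2, w3, w4

Let φ = \Diamond s \to ((\Diamond s \lor \neg q) \to s). Evaluate φ at each world:
  w0 (successors {w1, w3}): φ is true.
  w1 (successors {w0, w4}): φ is false.
  w2 (successors ∅): φ is true.
  w3 (successors {w0}): φ is true.
  w4 (successors {w1, w4}): φ is true.
For instance, at w1:
  At w1: \Diamond s is true, (\Diamond s \lor \neg q) \to s is false, so \Diamond s \to ((\Diamond s \lor \neg q) \to s) is false.
    At w1: \Diamond s requires s at some successor in {w0, w4}.
      s holds at w0, so \Diamond s is true at w1.
    At w1: \Diamond s \lor \neg q is true, s is false, so (\Diamond s \lor \neg q) \to s is false.
      At w1: \Diamond s is true, \neg q is false, so \Diamond s \lor \neg q is true.
Satisfying worlds: {w0, w2, w3, w4}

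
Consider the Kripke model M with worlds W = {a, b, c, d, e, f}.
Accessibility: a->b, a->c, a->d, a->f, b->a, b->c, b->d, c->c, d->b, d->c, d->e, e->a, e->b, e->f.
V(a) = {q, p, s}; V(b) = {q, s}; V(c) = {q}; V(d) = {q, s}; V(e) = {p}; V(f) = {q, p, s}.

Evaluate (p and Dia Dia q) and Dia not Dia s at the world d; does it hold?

At d: p and Dia Dia q is false, Dia not Dia s is true, so (p and Dia Dia q) and Dia not Dia s is false.
  At d: p is false, Dia Dia q is true, so p and Dia Dia q is false.
    At d: Dia Dia q requires Dia q at some successor in {b, c, e}.
      Dia q holds at b, so Dia Dia q is true at d.
  At d: Dia not Dia s requires not Dia s at some successor in {b, c, e}.
    not Dia s holds at c, so Dia not Dia s is true at d.
      At c: Dia s is false, so not Dia s is true.

No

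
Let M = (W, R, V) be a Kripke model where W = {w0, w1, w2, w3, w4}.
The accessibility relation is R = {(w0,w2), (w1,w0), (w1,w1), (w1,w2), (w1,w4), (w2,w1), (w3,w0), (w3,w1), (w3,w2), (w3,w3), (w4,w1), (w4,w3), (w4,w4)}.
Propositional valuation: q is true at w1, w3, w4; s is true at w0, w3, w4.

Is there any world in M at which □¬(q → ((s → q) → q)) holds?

Let φ = □¬(q → ((s → q) → q)). Evaluate φ at each world:
  w0 (successors {w2}): φ is false.
  w1 (successors {w0, w1, w2, w4}): φ is false.
  w2 (successors {w1}): φ is false.
  w3 (successors {w0, w1, w2, w3}): φ is false.
  w4 (successors {w1, w3, w4}): φ is false.
For instance, at w3:
  At w3: □¬(q → ((s → q) → q)) requires ¬(q → ((s → q) → q)) at every successor {w0, w1, w2, w3}.
    ¬(q → ((s → q) → q)) fails at w0, so □¬(q → ((s → q) → q)) is false at w3.

No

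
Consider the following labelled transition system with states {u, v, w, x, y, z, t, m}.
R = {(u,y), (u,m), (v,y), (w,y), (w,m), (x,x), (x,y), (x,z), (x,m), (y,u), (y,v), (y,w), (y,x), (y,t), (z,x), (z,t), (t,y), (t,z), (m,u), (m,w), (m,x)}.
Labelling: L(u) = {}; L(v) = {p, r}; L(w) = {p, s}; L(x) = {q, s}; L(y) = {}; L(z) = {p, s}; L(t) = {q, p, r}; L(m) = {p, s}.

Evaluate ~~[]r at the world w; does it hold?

No

At w: ~[]r is true, so ~~[]r is false.
  At w: []r is false, so ~[]r is true.
    At w: []r requires r at every successor {y, m}.
      r fails at y, so []r is false at w.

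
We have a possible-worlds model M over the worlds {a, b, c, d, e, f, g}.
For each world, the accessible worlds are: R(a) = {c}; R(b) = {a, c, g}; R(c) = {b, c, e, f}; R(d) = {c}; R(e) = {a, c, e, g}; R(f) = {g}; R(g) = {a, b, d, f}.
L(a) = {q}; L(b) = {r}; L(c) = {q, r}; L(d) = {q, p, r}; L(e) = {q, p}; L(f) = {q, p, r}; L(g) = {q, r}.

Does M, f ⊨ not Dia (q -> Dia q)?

Recall that Dia ψ holds at a world iff ψ holds at some accessible world.
At f: Dia (q -> Dia q) is true, so not Dia (q -> Dia q) is false.
  At f: Dia (q -> Dia q) requires q -> Dia q at some successor in {g}.
    q -> Dia q holds at g, so Dia (q -> Dia q) is true at f.
      At g: q is true, Dia q is true, so q -> Dia q is true.

No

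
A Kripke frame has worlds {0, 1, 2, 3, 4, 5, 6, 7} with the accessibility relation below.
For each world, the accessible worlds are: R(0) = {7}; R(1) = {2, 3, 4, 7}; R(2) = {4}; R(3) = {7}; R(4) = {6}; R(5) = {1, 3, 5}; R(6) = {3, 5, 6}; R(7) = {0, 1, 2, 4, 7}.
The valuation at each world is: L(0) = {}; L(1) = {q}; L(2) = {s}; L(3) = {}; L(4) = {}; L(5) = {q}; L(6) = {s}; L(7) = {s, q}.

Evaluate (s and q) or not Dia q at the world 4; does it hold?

At 4: s and q is false, not Dia q is true, so (s and q) or not Dia q is true.
  At 4: Dia q is false, so not Dia q is true.
    At 4: Dia q requires q at some successor in {6}.
      At 6: q is false.
    So Dia q is false at 4.

Yes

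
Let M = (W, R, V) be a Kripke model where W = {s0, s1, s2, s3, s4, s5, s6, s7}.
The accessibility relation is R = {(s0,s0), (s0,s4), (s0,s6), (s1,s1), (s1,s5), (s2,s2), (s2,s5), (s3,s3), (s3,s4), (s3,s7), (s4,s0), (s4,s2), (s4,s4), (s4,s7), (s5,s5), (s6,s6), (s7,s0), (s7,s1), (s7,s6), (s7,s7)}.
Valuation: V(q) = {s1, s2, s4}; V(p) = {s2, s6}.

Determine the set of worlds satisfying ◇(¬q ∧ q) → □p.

s0, s1, s2, s3, s4, s5, s6, s7

Let φ = ◇(¬q ∧ q) → □p. Evaluate φ at each world:
  s0 (successors {s0, s4, s6}): φ is true.
  s1 (successors {s1, s5}): φ is true.
  s2 (successors {s2, s5}): φ is true.
  s3 (successors {s3, s4, s7}): φ is true.
  s4 (successors {s0, s2, s4, s7}): φ is true.
  s5 (successors {s5}): φ is true.
  s6 (successors {s6}): φ is true.
  s7 (successors {s0, s1, s6, s7}): φ is true.
For instance, at s1:
  At s1: ◇(¬q ∧ q) is false, □p is false, so ◇(¬q ∧ q) → □p is true.
    At s1: ◇(¬q ∧ q) requires ¬q ∧ q at some successor in {s1, s5}.
      At s1: ¬q ∧ q is false.
      At s5: ¬q ∧ q is false.
    So ◇(¬q ∧ q) is false at s1.
    At s1: □p requires p at every successor {s1, s5}.
      p fails at s1, so □p is false at s1.
Satisfying worlds: {s0, s1, s2, s3, s4, s5, s6, s7}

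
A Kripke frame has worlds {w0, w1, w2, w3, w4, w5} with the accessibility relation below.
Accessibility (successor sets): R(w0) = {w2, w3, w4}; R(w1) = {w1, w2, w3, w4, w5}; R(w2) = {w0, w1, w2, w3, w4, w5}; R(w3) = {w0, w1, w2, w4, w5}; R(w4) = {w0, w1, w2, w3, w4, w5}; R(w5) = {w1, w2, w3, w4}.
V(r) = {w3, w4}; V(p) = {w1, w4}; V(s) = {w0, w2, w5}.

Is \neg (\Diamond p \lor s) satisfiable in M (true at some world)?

Let φ = \neg (\Diamond p \lor s). Evaluate φ at each world:
  w0 (successors {w2, w3, w4}): φ is false.
  w1 (successors {w1, w2, w3, w4, w5}): φ is false.
  w2 (successors {w0, w1, w2, w3, w4, w5}): φ is false.
  w3 (successors {w0, w1, w2, w4, w5}): φ is false.
  w4 (successors {w0, w1, w2, w3, w4, w5}): φ is false.
  w5 (successors {w1, w2, w3, w4}): φ is false.
For instance, at w2:
  At w2: \Diamond p \lor s is true, so \neg (\Diamond p \lor s) is false.
    At w2: \Diamond p is true, s is true, so \Diamond p \lor s is true.
      At w2: \Diamond p requires p at some successor in {w0, w1, w2, w3, w4, w5}.
        p holds at w1, so \Diamond p is true at w2.

No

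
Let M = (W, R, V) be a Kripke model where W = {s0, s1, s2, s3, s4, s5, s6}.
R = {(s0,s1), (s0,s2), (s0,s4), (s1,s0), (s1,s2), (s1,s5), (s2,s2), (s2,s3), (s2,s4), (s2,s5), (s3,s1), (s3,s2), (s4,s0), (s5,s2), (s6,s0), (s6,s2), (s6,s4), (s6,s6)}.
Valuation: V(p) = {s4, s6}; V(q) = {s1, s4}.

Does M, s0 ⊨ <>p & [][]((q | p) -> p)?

At s0: <>p is true, [][]((q | p) -> p) is true, so <>p & [][]((q | p) -> p) is true.
  At s0: <>p requires p at some successor in {s1, s2, s4}.
    p holds at s4, so <>p is true at s0.
  At s0: [][]((q | p) -> p) requires []((q | p) -> p) at every successor {s1, s2, s4}.
      At s1: []((q | p) -> p) requires (q | p) -> p at every successor {s0, s2, s5}.
        At s0: (q | p) -> p is true.
        At s2: (q | p) -> p is true.
        At s5: (q | p) -> p is true.
      So []((q | p) -> p) is true at s1.
      At s2: []((q | p) -> p) requires (q | p) -> p at every successor {s2, s3, s4, s5}.
        At s2: (q | p) -> p is true.
        At s3: (q | p) -> p is true.
        At s4: (q | p) -> p is true.
        At s5: (q | p) -> p is true.
      So []((q | p) -> p) is true at s2.
      At s4: []((q | p) -> p) requires (q | p) -> p at every successor {s0}.
        At s0: (q | p) -> p is true.
      So []((q | p) -> p) is true at s4.
  So [][]((q | p) -> p) is true at s0.

Yes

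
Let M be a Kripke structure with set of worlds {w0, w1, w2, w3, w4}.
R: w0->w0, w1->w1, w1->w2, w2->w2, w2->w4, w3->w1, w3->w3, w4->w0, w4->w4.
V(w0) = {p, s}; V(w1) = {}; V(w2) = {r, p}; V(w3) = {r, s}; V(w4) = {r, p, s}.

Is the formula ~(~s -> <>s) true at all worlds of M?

Let φ = ~(~s -> <>s). Evaluate φ at each world:
  w0 (successors {w0}): φ is false.
  w1 (successors {w1, w2}): φ is true.
  w2 (successors {w2, w4}): φ is false.
  w3 (successors {w1, w3}): φ is false.
  w4 (successors {w0, w4}): φ is false.
Detail at w0 (counterexample):
  At w0: ~s -> <>s is true, so ~(~s -> <>s) is false.
    At w0: ~s is false, <>s is true, so ~s -> <>s is true.
      At w0: <>s requires s at some successor in {w0}.
        s holds at w0, so <>s is true at w0.

No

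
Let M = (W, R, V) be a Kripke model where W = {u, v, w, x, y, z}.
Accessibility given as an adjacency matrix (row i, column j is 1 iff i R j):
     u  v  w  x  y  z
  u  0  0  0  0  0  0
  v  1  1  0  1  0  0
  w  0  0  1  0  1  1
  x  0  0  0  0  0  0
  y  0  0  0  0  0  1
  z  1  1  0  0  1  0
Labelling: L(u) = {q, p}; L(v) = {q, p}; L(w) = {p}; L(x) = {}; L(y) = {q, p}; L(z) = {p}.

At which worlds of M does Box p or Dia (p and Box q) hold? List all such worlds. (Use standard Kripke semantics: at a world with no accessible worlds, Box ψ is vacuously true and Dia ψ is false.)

Let φ = Box p or Dia (p and Box q). Evaluate φ at each world:
  u (successors ∅): φ is true.
  v (successors {u, v, x}): φ is true.
  w (successors {w, y, z}): φ is true.
  x (successors ∅): φ is true.
  y (successors {z}): φ is true.
  z (successors {u, v, y}): φ is true.
For instance, at v:
  At v: Box p is false, Dia (p and Box q) is true, so Box p or Dia (p and Box q) is true.
    At v: Box p requires p at every successor {u, v, x}.
      p fails at x, so Box p is false at v.
    At v: Dia (p and Box q) requires p and Box q at some successor in {u, v, x}.
      p and Box q holds at u, so Dia (p and Box q) is true at v.
Satisfying worlds: {u, v, w, x, y, z}

u, v, w, x, y, z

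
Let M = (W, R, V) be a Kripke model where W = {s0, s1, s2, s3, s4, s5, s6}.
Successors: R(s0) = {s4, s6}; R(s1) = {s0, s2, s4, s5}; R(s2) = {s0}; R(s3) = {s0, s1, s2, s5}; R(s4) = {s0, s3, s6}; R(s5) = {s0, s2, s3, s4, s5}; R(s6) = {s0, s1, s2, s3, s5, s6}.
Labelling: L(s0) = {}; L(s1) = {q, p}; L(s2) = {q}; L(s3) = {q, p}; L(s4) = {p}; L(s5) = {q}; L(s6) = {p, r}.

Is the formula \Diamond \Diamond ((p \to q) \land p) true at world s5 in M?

At s5: \Diamond \Diamond ((p \to q) \land p) requires \Diamond ((p \to q) \land p) at some successor in {s0, s2, s3, s4, s5}.
  \Diamond ((p \to q) \land p) holds at s3, so \Diamond \Diamond ((p \to q) \land p) is true at s5.
    At s3: \Diamond ((p \to q) \land p) requires (p \to q) \land p at some successor in {s0, s1, s2, s5}.
      (p \to q) \land p holds at s1, so \Diamond ((p \to q) \land p) is true at s3.

Yes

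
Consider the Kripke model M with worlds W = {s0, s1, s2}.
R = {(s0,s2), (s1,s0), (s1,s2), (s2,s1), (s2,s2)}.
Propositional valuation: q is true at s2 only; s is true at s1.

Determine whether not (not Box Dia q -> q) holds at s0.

No

At s0: not Box Dia q -> q is true, so not (not Box Dia q -> q) is false.
  At s0: not Box Dia q is false, q is false, so not Box Dia q -> q is true.
    At s0: Box Dia q is true, so not Box Dia q is false.
      At s0: Box Dia q requires Dia q at every successor {s2}.
        At s2: Dia q is true.
      So Box Dia q is true at s0.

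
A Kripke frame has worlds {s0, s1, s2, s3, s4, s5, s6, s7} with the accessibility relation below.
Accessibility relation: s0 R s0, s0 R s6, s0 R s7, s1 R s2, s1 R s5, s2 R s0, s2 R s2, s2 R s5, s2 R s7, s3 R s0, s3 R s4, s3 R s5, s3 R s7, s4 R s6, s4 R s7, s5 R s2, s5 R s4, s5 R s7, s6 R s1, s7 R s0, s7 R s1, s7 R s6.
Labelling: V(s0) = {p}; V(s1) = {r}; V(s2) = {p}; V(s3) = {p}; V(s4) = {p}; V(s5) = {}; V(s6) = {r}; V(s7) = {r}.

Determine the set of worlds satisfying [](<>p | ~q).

s0, s1, s2, s3, s4, s5, s6, s7

Let φ = [](<>p | ~q). Evaluate φ at each world:
  s0 (successors {s0, s6, s7}): φ is true.
  s1 (successors {s2, s5}): φ is true.
  s2 (successors {s0, s2, s5, s7}): φ is true.
  s3 (successors {s0, s4, s5, s7}): φ is true.
  s4 (successors {s6, s7}): φ is true.
  s5 (successors {s2, s4, s7}): φ is true.
  s6 (successors {s1}): φ is true.
  s7 (successors {s0, s1, s6}): φ is true.
For instance, at s1:
  At s1: [](<>p | ~q) requires <>p | ~q at every successor {s2, s5}.
      At s2: <>p is true, ~q is true, so <>p | ~q is true.
      At s5: <>p is true, ~q is true, so <>p | ~q is true.
  So [](<>p | ~q) is true at s1.
Satisfying worlds: {s0, s1, s2, s3, s4, s5, s6, s7}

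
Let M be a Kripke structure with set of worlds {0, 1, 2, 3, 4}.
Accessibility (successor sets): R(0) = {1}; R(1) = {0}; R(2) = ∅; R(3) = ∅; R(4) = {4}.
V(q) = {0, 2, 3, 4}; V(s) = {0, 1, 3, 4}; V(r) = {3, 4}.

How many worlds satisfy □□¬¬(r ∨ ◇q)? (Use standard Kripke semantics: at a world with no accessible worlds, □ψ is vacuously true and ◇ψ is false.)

4

Recall that □ψ holds at a world iff ψ holds at every accessible world, and ◇ψ holds iff ψ holds at some accessible world.
Let φ = □□¬¬(r ∨ ◇q). Evaluate φ at each world:
  0 (successors {1}): φ is false.
  1 (successors {0}): φ is true.
  2 (successors ∅): φ is true.
  3 (successors ∅): φ is true.
  4 (successors {4}): φ is true.
For instance, at 0:
  At 0: □□¬¬(r ∨ ◇q) requires □¬¬(r ∨ ◇q) at every successor {1}.
    □¬¬(r ∨ ◇q) fails at 1, so □□¬¬(r ∨ ◇q) is false at 0.
      At 1: □¬¬(r ∨ ◇q) requires ¬¬(r ∨ ◇q) at every successor {0}.
        ¬¬(r ∨ ◇q) fails at 0, so □¬¬(r ∨ ◇q) is false at 1.
Satisfying worlds: {1, 2, 3, 4}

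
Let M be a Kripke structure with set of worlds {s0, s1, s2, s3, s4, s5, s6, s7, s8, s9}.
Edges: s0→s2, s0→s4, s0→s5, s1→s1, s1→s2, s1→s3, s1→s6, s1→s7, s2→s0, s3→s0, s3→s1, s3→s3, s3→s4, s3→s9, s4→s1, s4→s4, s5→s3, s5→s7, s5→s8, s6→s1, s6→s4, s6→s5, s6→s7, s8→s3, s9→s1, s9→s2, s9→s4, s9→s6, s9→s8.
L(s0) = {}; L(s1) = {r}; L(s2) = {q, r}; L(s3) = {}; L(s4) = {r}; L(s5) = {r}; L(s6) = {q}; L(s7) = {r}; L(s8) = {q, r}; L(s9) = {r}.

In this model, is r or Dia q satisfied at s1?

Recall that Dia ψ holds at a world iff ψ holds at some accessible world.
At s1: r is true, Dia q is true, so r or Dia q is true.
  At s1: Dia q requires q at some successor in {s1, s2, s3, s6, s7}.
    q holds at s2, so Dia q is true at s1.

Yes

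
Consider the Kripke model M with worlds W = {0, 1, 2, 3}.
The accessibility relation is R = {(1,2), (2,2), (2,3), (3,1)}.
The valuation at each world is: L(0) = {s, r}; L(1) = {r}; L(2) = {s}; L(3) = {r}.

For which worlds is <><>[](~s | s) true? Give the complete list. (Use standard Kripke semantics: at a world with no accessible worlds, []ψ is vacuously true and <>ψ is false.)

Let φ = <><>[](~s | s). Evaluate φ at each world:
  0 (successors ∅): φ is false.
  1 (successors {2}): φ is true.
  2 (successors {2, 3}): φ is true.
  3 (successors {1}): φ is true.
For instance, at 3:
  At 3: <><>[](~s | s) requires <>[](~s | s) at some successor in {1}.
    <>[](~s | s) holds at 1, so <><>[](~s | s) is true at 3.
      At 1: <>[](~s | s) requires [](~s | s) at some successor in {2}.
        [](~s | s) holds at 2, so <>[](~s | s) is true at 1.
Satisfying worlds: {1, 2, 3}

1, 2, 3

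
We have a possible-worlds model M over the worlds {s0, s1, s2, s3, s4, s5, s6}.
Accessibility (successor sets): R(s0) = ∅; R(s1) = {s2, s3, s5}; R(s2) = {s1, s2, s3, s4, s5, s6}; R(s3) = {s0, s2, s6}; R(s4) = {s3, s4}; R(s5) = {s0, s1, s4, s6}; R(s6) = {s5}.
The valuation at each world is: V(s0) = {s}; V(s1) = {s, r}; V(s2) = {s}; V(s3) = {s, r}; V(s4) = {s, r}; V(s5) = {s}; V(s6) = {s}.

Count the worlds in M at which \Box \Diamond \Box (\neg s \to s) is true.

5

Let φ = \Box \Diamond \Box (\neg s \to s). Evaluate φ at each world:
  s0 (successors ∅): φ is true.
  s1 (successors {s2, s3, s5}): φ is true.
  s2 (successors {s1, s2, s3, s4, s5, s6}): φ is true.
  s3 (successors {s0, s2, s6}): φ is false.
  s4 (successors {s3, s4}): φ is true.
  s5 (successors {s0, s1, s4, s6}): φ is false.
  s6 (successors {s5}): φ is true.
For instance, at s3:
  At s3: \Box \Diamond \Box (\neg s \to s) requires \Diamond \Box (\neg s \to s) at every successor {s0, s2, s6}.
    \Diamond \Box (\neg s \to s) fails at s0, so \Box \Diamond \Box (\neg s \to s) is false at s3.
      At s0: no accessible worlds, so \Diamond \Box (\neg s \to s) is false.
Satisfying worlds: {s0, s1, s2, s4, s6}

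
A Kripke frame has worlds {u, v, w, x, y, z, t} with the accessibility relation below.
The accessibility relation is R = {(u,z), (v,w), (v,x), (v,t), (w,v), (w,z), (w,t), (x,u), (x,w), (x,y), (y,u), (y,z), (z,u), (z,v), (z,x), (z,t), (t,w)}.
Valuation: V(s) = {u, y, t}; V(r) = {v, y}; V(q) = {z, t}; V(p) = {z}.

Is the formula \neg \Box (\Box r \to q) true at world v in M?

Recall that \Box ψ holds at a world iff ψ holds at every accessible world, and \Diamond ψ holds iff ψ holds at some accessible world.
At v: \Box (\Box r \to q) is true, so \neg \Box (\Box r \to q) is false.
  At v: \Box (\Box r \to q) requires \Box r \to q at every successor {w, x, t}.
      At w: \Box r is false, q is false, so \Box r \to q is true.
      At x: \Box r is false, q is false, so \Box r \to q is true.
      At t: \Box r is false, q is true, so \Box r \to q is true.
  So \Box (\Box r \to q) is true at v.

No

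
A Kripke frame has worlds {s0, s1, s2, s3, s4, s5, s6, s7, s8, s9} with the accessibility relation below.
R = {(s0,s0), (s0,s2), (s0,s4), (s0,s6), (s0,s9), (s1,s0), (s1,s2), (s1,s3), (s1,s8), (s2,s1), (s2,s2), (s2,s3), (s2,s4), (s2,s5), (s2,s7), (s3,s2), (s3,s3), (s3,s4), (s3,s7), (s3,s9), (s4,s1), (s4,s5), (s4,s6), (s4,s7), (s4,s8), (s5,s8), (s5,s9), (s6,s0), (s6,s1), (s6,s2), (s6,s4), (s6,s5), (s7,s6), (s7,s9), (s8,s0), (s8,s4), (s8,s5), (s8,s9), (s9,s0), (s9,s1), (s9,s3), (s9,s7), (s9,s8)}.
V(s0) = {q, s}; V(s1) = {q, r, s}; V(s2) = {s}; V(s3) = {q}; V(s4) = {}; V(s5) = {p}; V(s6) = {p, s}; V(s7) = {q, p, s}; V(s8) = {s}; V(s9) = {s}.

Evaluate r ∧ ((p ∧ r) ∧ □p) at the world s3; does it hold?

At s3: r is false, (p ∧ r) ∧ □p is false, so r ∧ ((p ∧ r) ∧ □p) is false.
  At s3: p ∧ r is false, □p is false, so (p ∧ r) ∧ □p is false.
    At s3: □p requires p at every successor {s2, s3, s4, s7, s9}.
      p fails at s2, so □p is false at s3.

No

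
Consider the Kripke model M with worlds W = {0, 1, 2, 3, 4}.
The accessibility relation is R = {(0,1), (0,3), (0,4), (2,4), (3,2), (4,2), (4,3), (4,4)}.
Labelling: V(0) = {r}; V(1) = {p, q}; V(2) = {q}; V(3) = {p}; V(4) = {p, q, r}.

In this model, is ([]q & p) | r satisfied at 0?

Yes

At 0: []q & p is false, r is true, so ([]q & p) | r is true.
  At 0: []q is false, p is false, so []q & p is false.
    At 0: []q requires q at every successor {1, 3, 4}.
      q fails at 3, so []q is false at 0.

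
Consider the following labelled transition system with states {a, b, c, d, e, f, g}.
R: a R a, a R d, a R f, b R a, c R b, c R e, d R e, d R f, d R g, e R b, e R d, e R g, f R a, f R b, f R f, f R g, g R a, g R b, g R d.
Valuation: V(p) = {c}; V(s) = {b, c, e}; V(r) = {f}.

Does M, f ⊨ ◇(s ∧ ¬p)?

Yes

At f: ◇(s ∧ ¬p) requires s ∧ ¬p at some successor in {a, b, f, g}.
  s ∧ ¬p holds at b, so ◇(s ∧ ¬p) is true at f.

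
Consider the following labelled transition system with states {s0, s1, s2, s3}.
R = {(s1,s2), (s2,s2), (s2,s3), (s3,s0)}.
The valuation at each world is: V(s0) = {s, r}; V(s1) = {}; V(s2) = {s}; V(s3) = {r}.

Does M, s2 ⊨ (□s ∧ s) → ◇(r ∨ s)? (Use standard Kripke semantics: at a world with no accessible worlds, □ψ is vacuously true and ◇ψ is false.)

At s2: □s ∧ s is false, ◇(r ∨ s) is true, so (□s ∧ s) → ◇(r ∨ s) is true.
  At s2: □s is false, s is true, so □s ∧ s is false.
    At s2: □s requires s at every successor {s2, s3}.
      s fails at s3, so □s is false at s2.
  At s2: ◇(r ∨ s) requires r ∨ s at some successor in {s2, s3}.
    r ∨ s holds at s2, so ◇(r ∨ s) is true at s2.

Yes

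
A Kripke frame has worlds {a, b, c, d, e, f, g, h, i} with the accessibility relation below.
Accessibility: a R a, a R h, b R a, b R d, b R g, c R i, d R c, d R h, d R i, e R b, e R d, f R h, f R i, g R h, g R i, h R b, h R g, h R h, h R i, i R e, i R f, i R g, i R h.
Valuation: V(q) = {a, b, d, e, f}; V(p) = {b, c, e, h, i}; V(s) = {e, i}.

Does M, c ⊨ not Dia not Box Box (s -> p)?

Yes

At c: Dia not Box Box (s -> p) is false, so not Dia not Box Box (s -> p) is true.
  At c: Dia not Box Box (s -> p) requires not Box Box (s -> p) at some successor in {i}.
    At i: not Box Box (s -> p) is false.
  So Dia not Box Box (s -> p) is false at c.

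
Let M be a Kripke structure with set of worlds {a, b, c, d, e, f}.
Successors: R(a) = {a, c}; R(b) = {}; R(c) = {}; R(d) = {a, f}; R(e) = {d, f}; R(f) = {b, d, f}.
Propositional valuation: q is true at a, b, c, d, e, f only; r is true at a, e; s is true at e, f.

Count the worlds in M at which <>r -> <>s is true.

5

Recall that <>ψ holds at a world iff ψ holds at some accessible world.
Let φ = <>r -> <>s. Evaluate φ at each world:
  a (successors {a, c}): φ is false.
  b (successors ∅): φ is true.
  c (successors ∅): φ is true.
  d (successors {a, f}): φ is true.
  e (successors {d, f}): φ is true.
  f (successors {b, d, f}): φ is true.
For instance, at d:
  At d: <>r is true, <>s is true, so <>r -> <>s is true.
    At d: <>r requires r at some successor in {a, f}.
      r holds at a, so <>r is true at d.
    At d: <>s requires s at some successor in {a, f}.
      s holds at f, so <>s is true at d.
Satisfying worlds: {b, c, d, e, f}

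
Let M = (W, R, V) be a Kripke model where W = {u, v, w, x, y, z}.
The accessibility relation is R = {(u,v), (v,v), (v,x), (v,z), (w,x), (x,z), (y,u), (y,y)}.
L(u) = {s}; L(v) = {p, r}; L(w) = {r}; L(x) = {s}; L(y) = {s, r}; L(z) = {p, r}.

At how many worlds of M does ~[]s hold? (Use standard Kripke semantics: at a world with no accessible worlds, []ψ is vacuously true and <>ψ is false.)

Recall that []ψ holds at a world iff ψ holds at every accessible world, and <>ψ holds iff ψ holds at some accessible world.
Let φ = ~[]s. Evaluate φ at each world:
  u (successors {v}): φ is true.
  v (successors {v, x, z}): φ is true.
  w (successors {x}): φ is false.
  x (successors {z}): φ is true.
  y (successors {u, y}): φ is false.
  z (successors ∅): φ is false.
For instance, at w:
  At w: []s is true, so ~[]s is false.
    At w: []s requires s at every successor {x}.
      At x: s is true.
    So []s is true at w.
Satisfying worlds: {u, v, x}

3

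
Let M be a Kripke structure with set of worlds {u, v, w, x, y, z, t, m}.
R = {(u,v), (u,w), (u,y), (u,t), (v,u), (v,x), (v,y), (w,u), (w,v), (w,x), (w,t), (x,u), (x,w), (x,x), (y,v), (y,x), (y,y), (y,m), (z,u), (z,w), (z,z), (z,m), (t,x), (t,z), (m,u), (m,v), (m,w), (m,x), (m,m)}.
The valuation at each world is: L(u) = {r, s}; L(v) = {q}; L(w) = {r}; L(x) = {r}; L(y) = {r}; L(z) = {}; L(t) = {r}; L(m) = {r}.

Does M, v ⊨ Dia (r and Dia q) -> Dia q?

At v: Dia (r and Dia q) is true, Dia q is false, so Dia (r and Dia q) -> Dia q is false.
  At v: Dia (r and Dia q) requires r and Dia q at some successor in {u, x, y}.
    r and Dia q holds at u, so Dia (r and Dia q) is true at v.
      At u: r is true, Dia q is true, so r and Dia q is true.
  At v: Dia q requires q at some successor in {u, x, y}.
    At u: q is false.
    At x: q is false.
    At y: q is false.
  So Dia q is false at v.

No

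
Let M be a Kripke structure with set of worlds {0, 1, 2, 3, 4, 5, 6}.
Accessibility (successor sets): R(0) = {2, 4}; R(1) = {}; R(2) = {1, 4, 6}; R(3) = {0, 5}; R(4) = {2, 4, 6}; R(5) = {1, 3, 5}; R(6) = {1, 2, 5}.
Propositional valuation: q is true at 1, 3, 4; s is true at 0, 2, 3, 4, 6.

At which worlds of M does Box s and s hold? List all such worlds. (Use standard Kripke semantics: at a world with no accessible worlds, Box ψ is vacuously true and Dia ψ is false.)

Let φ = Box s and s. Evaluate φ at each world:
  0 (successors {2, 4}): φ is true.
  1 (successors ∅): φ is false.
  2 (successors {1, 4, 6}): φ is false.
  3 (successors {0, 5}): φ is false.
  4 (successors {2, 4, 6}): φ is true.
  5 (successors {1, 3, 5}): φ is false.
  6 (successors {1, 2, 5}): φ is false.
For instance, at 0:
  At 0: Box s is true, s is true, so Box s and s is true.
    At 0: Box s requires s at every successor {2, 4}.
      At 2: s is true.
      At 4: s is true.
    So Box s is true at 0.
Satisfying worlds: {0, 4}

0, 4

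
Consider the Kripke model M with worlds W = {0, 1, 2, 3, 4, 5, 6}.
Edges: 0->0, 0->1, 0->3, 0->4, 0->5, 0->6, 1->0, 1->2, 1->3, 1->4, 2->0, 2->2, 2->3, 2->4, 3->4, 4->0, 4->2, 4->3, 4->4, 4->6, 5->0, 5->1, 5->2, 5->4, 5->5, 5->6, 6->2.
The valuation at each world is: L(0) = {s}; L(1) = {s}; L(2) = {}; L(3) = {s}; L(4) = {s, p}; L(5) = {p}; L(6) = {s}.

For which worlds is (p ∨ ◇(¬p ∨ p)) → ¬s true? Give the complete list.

Recall that ◇ψ holds at a world iff ψ holds at some accessible world.
Let φ = (p ∨ ◇(¬p ∨ p)) → ¬s. Evaluate φ at each world:
  0 (successors {0, 1, 3, 4, 5, 6}): φ is false.
  1 (successors {0, 2, 3, 4}): φ is false.
  2 (successors {0, 2, 3, 4}): φ is true.
  3 (successors {4}): φ is false.
  4 (successors {0, 2, 3, 4, 6}): φ is false.
  5 (successors {0, 1, 2, 4, 5, 6}): φ is true.
  6 (successors {2}): φ is false.
For instance, at 5:
  At 5: p ∨ ◇(¬p ∨ p) is true, ¬s is true, so (p ∨ ◇(¬p ∨ p)) → ¬s is true.
    At 5: p is true, ◇(¬p ∨ p) is true, so p ∨ ◇(¬p ∨ p) is true.
      At 5: ◇(¬p ∨ p) requires ¬p ∨ p at some successor in {0, 1, 2, 4, 5, 6}.
        ¬p ∨ p holds at 0, so ◇(¬p ∨ p) is true at 5.
Satisfying worlds: {2, 5}

2, 5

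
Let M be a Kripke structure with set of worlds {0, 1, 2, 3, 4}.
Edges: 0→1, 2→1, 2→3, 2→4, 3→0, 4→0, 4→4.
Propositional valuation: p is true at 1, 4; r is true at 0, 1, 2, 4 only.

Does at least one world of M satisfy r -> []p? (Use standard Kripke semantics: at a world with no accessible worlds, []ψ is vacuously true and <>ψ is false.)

Let φ = r -> []p. Evaluate φ at each world:
  0 (successors {1}): φ is true.
  1 (successors ∅): φ is true.
  2 (successors {1, 3, 4}): φ is false.
  3 (successors {0}): φ is true.
  4 (successors {0, 4}): φ is false.
Detail at 0 (witness):
  At 0: r is true, []p is true, so r -> []p is true.
    At 0: []p requires p at every successor {1}.
      At 1: p is true.
    So []p is true at 0.

Yes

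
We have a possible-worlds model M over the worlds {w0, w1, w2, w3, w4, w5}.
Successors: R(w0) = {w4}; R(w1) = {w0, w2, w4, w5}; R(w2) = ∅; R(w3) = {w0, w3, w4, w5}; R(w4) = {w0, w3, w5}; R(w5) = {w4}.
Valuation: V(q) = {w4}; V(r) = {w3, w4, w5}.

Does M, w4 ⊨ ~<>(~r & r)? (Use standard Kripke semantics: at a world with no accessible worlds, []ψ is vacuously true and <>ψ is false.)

Yes

At w4: <>(~r & r) is false, so ~<>(~r & r) is true.
  At w4: <>(~r & r) requires ~r & r at some successor in {w0, w3, w5}.
    At w0: ~r & r is false.
    At w3: ~r & r is false.
    At w5: ~r & r is false.
  So <>(~r & r) is false at w4.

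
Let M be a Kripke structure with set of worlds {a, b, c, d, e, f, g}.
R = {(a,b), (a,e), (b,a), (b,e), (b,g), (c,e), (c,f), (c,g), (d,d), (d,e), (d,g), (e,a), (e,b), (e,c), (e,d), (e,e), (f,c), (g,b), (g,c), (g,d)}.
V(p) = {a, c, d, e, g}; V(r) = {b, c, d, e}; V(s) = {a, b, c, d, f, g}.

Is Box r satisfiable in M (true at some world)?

Let φ = Box r. Evaluate φ at each world:
  a (successors {b, e}): φ is true.
  b (successors {a, e, g}): φ is false.
  c (successors {e, f, g}): φ is false.
  d (successors {d, e, g}): φ is false.
  e (successors {a, b, c, d, e}): φ is false.
  f (successors {c}): φ is true.
  g (successors {b, c, d}): φ is true.
Detail at a (witness):
  At a: Box r requires r at every successor {b, e}.
    At b: r is true.
    At e: r is true.
  So Box r is true at a.

Yes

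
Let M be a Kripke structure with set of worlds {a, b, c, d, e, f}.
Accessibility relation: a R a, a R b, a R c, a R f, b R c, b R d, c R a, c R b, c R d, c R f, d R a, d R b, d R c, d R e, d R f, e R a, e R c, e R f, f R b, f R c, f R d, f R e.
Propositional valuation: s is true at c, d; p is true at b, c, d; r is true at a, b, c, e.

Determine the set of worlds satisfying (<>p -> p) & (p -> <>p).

Recall that <>ψ holds at a world iff ψ holds at some accessible world.
Let φ = (<>p -> p) & (p -> <>p). Evaluate φ at each world:
  a (successors {a, b, c, f}): φ is false.
  b (successors {c, d}): φ is true.
  c (successors {a, b, d, f}): φ is true.
  d (successors {a, b, c, e, f}): φ is true.
  e (successors {a, c, f}): φ is false.
  f (successors {b, c, d, e}): φ is false.
For instance, at f:
  At f: <>p -> p is false, p -> <>p is true, so (<>p -> p) & (p -> <>p) is false.
    At f: <>p is true, p is false, so <>p -> p is false.
      At f: <>p requires p at some successor in {b, c, d, e}.
        p holds at b, so <>p is true at f.
    At f: p is false, <>p is true, so p -> <>p is true.
      At f: <>p requires p at some successor in {b, c, d, e}.
        p holds at b, so <>p is true at f.
Satisfying worlds: {b, c, d}

b, c, d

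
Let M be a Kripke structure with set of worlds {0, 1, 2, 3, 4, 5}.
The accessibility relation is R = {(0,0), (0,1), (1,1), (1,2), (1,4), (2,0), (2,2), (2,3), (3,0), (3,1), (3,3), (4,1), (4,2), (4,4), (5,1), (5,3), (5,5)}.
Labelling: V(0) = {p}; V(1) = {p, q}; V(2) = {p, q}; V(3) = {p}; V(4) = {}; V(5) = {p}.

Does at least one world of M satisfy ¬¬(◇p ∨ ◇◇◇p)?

Recall that ◇ψ holds at a world iff ψ holds at some accessible world.
Let φ = ¬¬(◇p ∨ ◇◇◇p). Evaluate φ at each world:
  0 (successors {0, 1}): φ is true.
  1 (successors {1, 2, 4}): φ is true.
  2 (successors {0, 2, 3}): φ is true.
  3 (successors {0, 1, 3}): φ is true.
  4 (successors {1, 2, 4}): φ is true.
  5 (successors {1, 3, 5}): φ is true.
Detail at 0 (witness):
  At 0: ¬(◇p ∨ ◇◇◇p) is false, so ¬¬(◇p ∨ ◇◇◇p) is true.
    At 0: ◇p ∨ ◇◇◇p is true, so ¬(◇p ∨ ◇◇◇p) is false.
      At 0: ◇p is true, ◇◇◇p is true, so ◇p ∨ ◇◇◇p is true.

Yes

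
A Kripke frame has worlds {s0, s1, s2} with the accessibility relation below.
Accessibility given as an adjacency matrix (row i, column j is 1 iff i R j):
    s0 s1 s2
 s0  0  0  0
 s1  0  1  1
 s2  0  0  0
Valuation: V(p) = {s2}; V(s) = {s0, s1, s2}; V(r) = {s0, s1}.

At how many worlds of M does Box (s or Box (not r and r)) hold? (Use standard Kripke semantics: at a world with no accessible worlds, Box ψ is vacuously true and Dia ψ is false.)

3

Recall that Box ψ holds at a world iff ψ holds at every accessible world, and Dia ψ holds iff ψ holds at some accessible world.
Let φ = Box (s or Box (not r and r)). Evaluate φ at each world:
  s0 (successors ∅): φ is true.
  s1 (successors {s1, s2}): φ is true.
  s2 (successors ∅): φ is true.
For instance, at s1:
  At s1: Box (s or Box (not r and r)) requires s or Box (not r and r) at every successor {s1, s2}.
      At s1: s is true, Box (not r and r) is false, so s or Box (not r and r) is true.
      At s2: s is true, Box (not r and r) is true, so s or Box (not r and r) is true.
  So Box (s or Box (not r and r)) is true at s1.
Satisfying worlds: {s0, s1, s2}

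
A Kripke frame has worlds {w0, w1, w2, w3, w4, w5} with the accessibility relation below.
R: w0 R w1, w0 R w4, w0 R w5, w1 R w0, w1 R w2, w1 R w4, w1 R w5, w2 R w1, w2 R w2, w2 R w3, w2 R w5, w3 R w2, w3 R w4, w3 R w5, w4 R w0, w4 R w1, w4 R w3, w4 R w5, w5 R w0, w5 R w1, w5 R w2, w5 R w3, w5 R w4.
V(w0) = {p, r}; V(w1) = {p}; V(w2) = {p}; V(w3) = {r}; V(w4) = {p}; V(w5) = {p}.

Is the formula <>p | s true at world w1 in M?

Yes

At w1: <>p is true, s is false, so <>p | s is true.
  At w1: <>p requires p at some successor in {w0, w2, w4, w5}.
    p holds at w0, so <>p is true at w1.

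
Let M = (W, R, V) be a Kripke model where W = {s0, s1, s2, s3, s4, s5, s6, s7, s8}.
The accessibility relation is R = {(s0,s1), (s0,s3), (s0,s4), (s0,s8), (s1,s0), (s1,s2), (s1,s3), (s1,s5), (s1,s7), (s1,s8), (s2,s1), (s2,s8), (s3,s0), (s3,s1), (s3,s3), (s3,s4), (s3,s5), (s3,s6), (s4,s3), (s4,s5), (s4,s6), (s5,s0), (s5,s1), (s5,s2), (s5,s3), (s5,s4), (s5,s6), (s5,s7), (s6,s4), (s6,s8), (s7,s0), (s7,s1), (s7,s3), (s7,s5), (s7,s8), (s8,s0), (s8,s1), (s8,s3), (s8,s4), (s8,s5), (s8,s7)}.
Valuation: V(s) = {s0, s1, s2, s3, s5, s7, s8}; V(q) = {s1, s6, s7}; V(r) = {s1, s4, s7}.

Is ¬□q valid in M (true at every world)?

Let φ = ¬□q. Evaluate φ at each world:
  s0 (successors {s1, s3, s4, s8}): φ is true.
  s1 (successors {s0, s2, s3, s5, s7, s8}): φ is true.
  s2 (successors {s1, s8}): φ is true.
  s3 (successors {s0, s1, s3, s4, s5, s6}): φ is true.
  s4 (successors {s3, s5, s6}): φ is true.
  s5 (successors {s0, s1, s2, s3, s4, s6, s7}): φ is true.
  s6 (successors {s4, s8}): φ is true.
  s7 (successors {s0, s1, s3, s5, s8}): φ is true.
  s8 (successors {s0, s1, s3, s4, s5, s7}): φ is true.
For instance, at s0:
  At s0: □q is false, so ¬□q is true.
    At s0: □q requires q at every successor {s1, s3, s4, s8}.
      q fails at s3, so □q is false at s0.

Yes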